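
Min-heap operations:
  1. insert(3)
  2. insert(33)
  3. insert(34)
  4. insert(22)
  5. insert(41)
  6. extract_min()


insert(3) -> [3]
insert(33) -> [3, 33]
insert(34) -> [3, 33, 34]
insert(22) -> [3, 22, 34, 33]
insert(41) -> [3, 22, 34, 33, 41]
extract_min()->3, [22, 33, 34, 41]

Final heap: [22, 33, 34, 41]


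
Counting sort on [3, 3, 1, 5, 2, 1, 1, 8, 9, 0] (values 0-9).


Input: [3, 3, 1, 5, 2, 1, 1, 8, 9, 0]
Counts: [1, 3, 1, 2, 0, 1, 0, 0, 1, 1]

Sorted: [0, 1, 1, 1, 2, 3, 3, 5, 8, 9]


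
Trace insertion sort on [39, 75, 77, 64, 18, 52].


Initial: [39, 75, 77, 64, 18, 52]
Insert 75: [39, 75, 77, 64, 18, 52]
Insert 77: [39, 75, 77, 64, 18, 52]
Insert 64: [39, 64, 75, 77, 18, 52]
Insert 18: [18, 39, 64, 75, 77, 52]
Insert 52: [18, 39, 52, 64, 75, 77]

Sorted: [18, 39, 52, 64, 75, 77]


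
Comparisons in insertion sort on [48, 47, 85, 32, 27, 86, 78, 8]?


Algorithm: insertion sort
Input: [48, 47, 85, 32, 27, 86, 78, 8]
Sorted: [8, 27, 32, 47, 48, 78, 85, 86]

20


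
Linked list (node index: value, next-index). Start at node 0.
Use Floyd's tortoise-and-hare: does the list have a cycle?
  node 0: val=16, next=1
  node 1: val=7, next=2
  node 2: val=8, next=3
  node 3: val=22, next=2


Floyd's tortoise (slow, +1) and hare (fast, +2):
  init: slow=0, fast=0
  step 1: slow=1, fast=2
  step 2: slow=2, fast=2
  slow == fast at node 2: cycle detected

Cycle: yes


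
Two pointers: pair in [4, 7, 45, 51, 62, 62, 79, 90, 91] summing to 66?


lo=0(4)+hi=8(91)=95
lo=0(4)+hi=7(90)=94
lo=0(4)+hi=6(79)=83
lo=0(4)+hi=5(62)=66

Yes: 4+62=66


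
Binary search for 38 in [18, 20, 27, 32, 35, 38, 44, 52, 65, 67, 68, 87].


Step 1: lo=0, hi=11, mid=5, val=38

Found at index 5


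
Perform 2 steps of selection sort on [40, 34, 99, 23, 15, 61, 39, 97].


Initial: [40, 34, 99, 23, 15, 61, 39, 97]
Step 1: min=15 at 4
  Swap: [15, 34, 99, 23, 40, 61, 39, 97]
Step 2: min=23 at 3
  Swap: [15, 23, 99, 34, 40, 61, 39, 97]

After 2 steps: [15, 23, 99, 34, 40, 61, 39, 97]


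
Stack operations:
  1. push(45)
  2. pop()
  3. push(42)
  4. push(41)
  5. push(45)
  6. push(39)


push(45) -> [45]
pop()->45, []
push(42) -> [42]
push(41) -> [42, 41]
push(45) -> [42, 41, 45]
push(39) -> [42, 41, 45, 39]

Final stack: [42, 41, 45, 39]


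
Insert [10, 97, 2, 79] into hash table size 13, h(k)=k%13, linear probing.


Insert 10: h=10 -> slot 10
Insert 97: h=6 -> slot 6
Insert 2: h=2 -> slot 2
Insert 79: h=1 -> slot 1

Table: [None, 79, 2, None, None, None, 97, None, None, None, 10, None, None]


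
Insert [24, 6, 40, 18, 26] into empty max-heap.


Insert 24: [24]
Insert 6: [24, 6]
Insert 40: [40, 6, 24]
Insert 18: [40, 18, 24, 6]
Insert 26: [40, 26, 24, 6, 18]

Final heap: [40, 26, 24, 6, 18]


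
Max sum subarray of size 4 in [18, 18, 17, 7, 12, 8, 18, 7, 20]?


[0:4]: 60
[1:5]: 54
[2:6]: 44
[3:7]: 45
[4:8]: 45
[5:9]: 53

Max: 60 at [0:4]


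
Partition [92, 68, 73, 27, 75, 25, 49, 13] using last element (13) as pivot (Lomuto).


Pivot: 13
Place pivot at 0: [13, 68, 73, 27, 75, 25, 49, 92]

Partitioned: [13, 68, 73, 27, 75, 25, 49, 92]


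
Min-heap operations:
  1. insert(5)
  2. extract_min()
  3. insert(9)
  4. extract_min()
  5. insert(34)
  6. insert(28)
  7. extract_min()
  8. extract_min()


insert(5) -> [5]
extract_min()->5, []
insert(9) -> [9]
extract_min()->9, []
insert(34) -> [34]
insert(28) -> [28, 34]
extract_min()->28, [34]
extract_min()->34, []

Final heap: []


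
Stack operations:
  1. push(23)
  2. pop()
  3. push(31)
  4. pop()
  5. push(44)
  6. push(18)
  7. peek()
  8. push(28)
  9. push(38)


push(23) -> [23]
pop()->23, []
push(31) -> [31]
pop()->31, []
push(44) -> [44]
push(18) -> [44, 18]
peek()->18
push(28) -> [44, 18, 28]
push(38) -> [44, 18, 28, 38]

Final stack: [44, 18, 28, 38]


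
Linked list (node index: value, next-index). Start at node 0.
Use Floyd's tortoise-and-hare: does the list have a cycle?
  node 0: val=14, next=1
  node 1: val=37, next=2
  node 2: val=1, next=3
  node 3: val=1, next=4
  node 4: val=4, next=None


Floyd's tortoise (slow, +1) and hare (fast, +2):
  init: slow=0, fast=0
  step 1: slow=1, fast=2
  step 2: slow=2, fast=4
  step 3: fast -> None, no cycle

Cycle: no


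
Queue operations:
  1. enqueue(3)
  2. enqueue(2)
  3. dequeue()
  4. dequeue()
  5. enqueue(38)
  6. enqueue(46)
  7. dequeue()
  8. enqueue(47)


enqueue(3) -> [3]
enqueue(2) -> [3, 2]
dequeue()->3, [2]
dequeue()->2, []
enqueue(38) -> [38]
enqueue(46) -> [38, 46]
dequeue()->38, [46]
enqueue(47) -> [46, 47]

Final queue: [46, 47]


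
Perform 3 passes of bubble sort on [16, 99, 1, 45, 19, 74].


Initial: [16, 99, 1, 45, 19, 74]
Pass 1: [16, 1, 45, 19, 74, 99] (4 swaps)
Pass 2: [1, 16, 19, 45, 74, 99] (2 swaps)
Pass 3: [1, 16, 19, 45, 74, 99] (0 swaps)

After 3 passes: [1, 16, 19, 45, 74, 99]


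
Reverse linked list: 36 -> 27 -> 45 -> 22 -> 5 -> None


Step 1: curr=36, set curr.next=prev(None) | reversed so far: 36
Step 2: curr=27, set curr.next=prev(36) | reversed so far: 27 -> 36
Step 3: curr=45, set curr.next=prev(27) | reversed so far: 45 -> 27 -> 36
Step 4: curr=22, set curr.next=prev(45) | reversed so far: 22 -> 45 -> 27 -> 36
Step 5: curr=5, set curr.next=prev(22) | reversed so far: 5 -> 22 -> 45 -> 27 -> 36

5 -> 22 -> 45 -> 27 -> 36 -> None


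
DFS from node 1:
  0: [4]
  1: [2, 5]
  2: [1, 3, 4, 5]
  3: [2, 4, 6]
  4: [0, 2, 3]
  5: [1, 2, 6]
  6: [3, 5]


Visit 1, push [5, 2]
Visit 2, push [5, 4, 3]
Visit 3, push [6, 4]
Visit 4, push [0]
Visit 0, push []
Visit 6, push [5]
Visit 5, push []

DFS order: [1, 2, 3, 4, 0, 6, 5]


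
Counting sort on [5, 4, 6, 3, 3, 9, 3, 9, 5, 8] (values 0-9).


Input: [5, 4, 6, 3, 3, 9, 3, 9, 5, 8]
Counts: [0, 0, 0, 3, 1, 2, 1, 0, 1, 2]

Sorted: [3, 3, 3, 4, 5, 5, 6, 8, 9, 9]


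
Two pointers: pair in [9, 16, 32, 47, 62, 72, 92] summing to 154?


lo=0(9)+hi=6(92)=101
lo=1(16)+hi=6(92)=108
lo=2(32)+hi=6(92)=124
lo=3(47)+hi=6(92)=139
lo=4(62)+hi=6(92)=154

Yes: 62+92=154


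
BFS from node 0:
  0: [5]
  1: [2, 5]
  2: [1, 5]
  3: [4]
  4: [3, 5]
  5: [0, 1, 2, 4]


Visit 0, enqueue [5]
Visit 5, enqueue [1, 2, 4]
Visit 1, enqueue []
Visit 2, enqueue []
Visit 4, enqueue [3]
Visit 3, enqueue []

BFS order: [0, 5, 1, 2, 4, 3]


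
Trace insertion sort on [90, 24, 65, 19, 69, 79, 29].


Initial: [90, 24, 65, 19, 69, 79, 29]
Insert 24: [24, 90, 65, 19, 69, 79, 29]
Insert 65: [24, 65, 90, 19, 69, 79, 29]
Insert 19: [19, 24, 65, 90, 69, 79, 29]
Insert 69: [19, 24, 65, 69, 90, 79, 29]
Insert 79: [19, 24, 65, 69, 79, 90, 29]
Insert 29: [19, 24, 29, 65, 69, 79, 90]

Sorted: [19, 24, 29, 65, 69, 79, 90]


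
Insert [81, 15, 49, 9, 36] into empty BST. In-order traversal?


Insert 81: root
Insert 15: L from 81
Insert 49: L from 81 -> R from 15
Insert 9: L from 81 -> L from 15
Insert 36: L from 81 -> R from 15 -> L from 49

In-order: [9, 15, 36, 49, 81]


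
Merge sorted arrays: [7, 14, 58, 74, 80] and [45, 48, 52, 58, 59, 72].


Take 7 from A
Take 14 from A
Take 45 from B
Take 48 from B
Take 52 from B
Take 58 from A
Take 58 from B
Take 59 from B
Take 72 from B

Merged: [7, 14, 45, 48, 52, 58, 58, 59, 72, 74, 80]


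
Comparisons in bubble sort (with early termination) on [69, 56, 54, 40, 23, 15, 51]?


Algorithm: bubble sort (with early termination)
Input: [69, 56, 54, 40, 23, 15, 51]
Sorted: [15, 23, 40, 51, 54, 56, 69]

21


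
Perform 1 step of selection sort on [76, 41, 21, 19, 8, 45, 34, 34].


Initial: [76, 41, 21, 19, 8, 45, 34, 34]
Step 1: min=8 at 4
  Swap: [8, 41, 21, 19, 76, 45, 34, 34]

After 1 step: [8, 41, 21, 19, 76, 45, 34, 34]


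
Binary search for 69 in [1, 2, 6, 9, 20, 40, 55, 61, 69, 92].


Step 1: lo=0, hi=9, mid=4, val=20
Step 2: lo=5, hi=9, mid=7, val=61
Step 3: lo=8, hi=9, mid=8, val=69

Found at index 8


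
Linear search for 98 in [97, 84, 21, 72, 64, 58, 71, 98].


i=0: 97!=98
i=1: 84!=98
i=2: 21!=98
i=3: 72!=98
i=4: 64!=98
i=5: 58!=98
i=6: 71!=98
i=7: 98==98 found!

Found at 7, 8 comps


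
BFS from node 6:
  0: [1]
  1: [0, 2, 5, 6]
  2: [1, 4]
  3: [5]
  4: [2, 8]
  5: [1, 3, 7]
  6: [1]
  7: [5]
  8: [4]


Visit 6, enqueue [1]
Visit 1, enqueue [0, 2, 5]
Visit 0, enqueue []
Visit 2, enqueue [4]
Visit 5, enqueue [3, 7]
Visit 4, enqueue [8]
Visit 3, enqueue []
Visit 7, enqueue []
Visit 8, enqueue []

BFS order: [6, 1, 0, 2, 5, 4, 3, 7, 8]


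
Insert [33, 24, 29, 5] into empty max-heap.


Insert 33: [33]
Insert 24: [33, 24]
Insert 29: [33, 24, 29]
Insert 5: [33, 24, 29, 5]

Final heap: [33, 24, 29, 5]


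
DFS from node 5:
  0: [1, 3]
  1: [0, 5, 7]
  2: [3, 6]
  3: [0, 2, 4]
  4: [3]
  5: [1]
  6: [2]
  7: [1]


Visit 5, push [1]
Visit 1, push [7, 0]
Visit 0, push [3]
Visit 3, push [4, 2]
Visit 2, push [6]
Visit 6, push []
Visit 4, push []
Visit 7, push []

DFS order: [5, 1, 0, 3, 2, 6, 4, 7]


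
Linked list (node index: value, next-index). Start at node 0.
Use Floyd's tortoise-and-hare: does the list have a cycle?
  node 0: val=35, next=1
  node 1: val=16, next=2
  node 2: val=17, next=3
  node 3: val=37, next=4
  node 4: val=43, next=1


Floyd's tortoise (slow, +1) and hare (fast, +2):
  init: slow=0, fast=0
  step 1: slow=1, fast=2
  step 2: slow=2, fast=4
  step 3: slow=3, fast=2
  step 4: slow=4, fast=4
  slow == fast at node 4: cycle detected

Cycle: yes


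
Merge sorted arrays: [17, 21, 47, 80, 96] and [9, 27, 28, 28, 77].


Take 9 from B
Take 17 from A
Take 21 from A
Take 27 from B
Take 28 from B
Take 28 from B
Take 47 from A
Take 77 from B

Merged: [9, 17, 21, 27, 28, 28, 47, 77, 80, 96]


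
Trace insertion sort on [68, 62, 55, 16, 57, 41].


Initial: [68, 62, 55, 16, 57, 41]
Insert 62: [62, 68, 55, 16, 57, 41]
Insert 55: [55, 62, 68, 16, 57, 41]
Insert 16: [16, 55, 62, 68, 57, 41]
Insert 57: [16, 55, 57, 62, 68, 41]
Insert 41: [16, 41, 55, 57, 62, 68]

Sorted: [16, 41, 55, 57, 62, 68]


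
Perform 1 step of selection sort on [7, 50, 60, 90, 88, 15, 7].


Initial: [7, 50, 60, 90, 88, 15, 7]
Step 1: min=7 at 0
  Swap: [7, 50, 60, 90, 88, 15, 7]

After 1 step: [7, 50, 60, 90, 88, 15, 7]


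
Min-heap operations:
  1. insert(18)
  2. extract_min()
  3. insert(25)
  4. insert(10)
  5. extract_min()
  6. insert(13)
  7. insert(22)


insert(18) -> [18]
extract_min()->18, []
insert(25) -> [25]
insert(10) -> [10, 25]
extract_min()->10, [25]
insert(13) -> [13, 25]
insert(22) -> [13, 25, 22]

Final heap: [13, 25, 22]


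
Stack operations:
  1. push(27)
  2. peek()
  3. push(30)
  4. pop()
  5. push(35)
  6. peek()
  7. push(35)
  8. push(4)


push(27) -> [27]
peek()->27
push(30) -> [27, 30]
pop()->30, [27]
push(35) -> [27, 35]
peek()->35
push(35) -> [27, 35, 35]
push(4) -> [27, 35, 35, 4]

Final stack: [27, 35, 35, 4]


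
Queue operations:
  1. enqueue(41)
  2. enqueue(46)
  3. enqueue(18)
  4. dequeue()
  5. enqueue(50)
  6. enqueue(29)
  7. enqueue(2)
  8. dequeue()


enqueue(41) -> [41]
enqueue(46) -> [41, 46]
enqueue(18) -> [41, 46, 18]
dequeue()->41, [46, 18]
enqueue(50) -> [46, 18, 50]
enqueue(29) -> [46, 18, 50, 29]
enqueue(2) -> [46, 18, 50, 29, 2]
dequeue()->46, [18, 50, 29, 2]

Final queue: [18, 50, 29, 2]


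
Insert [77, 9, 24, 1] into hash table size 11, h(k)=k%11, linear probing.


Insert 77: h=0 -> slot 0
Insert 9: h=9 -> slot 9
Insert 24: h=2 -> slot 2
Insert 1: h=1 -> slot 1

Table: [77, 1, 24, None, None, None, None, None, None, 9, None]


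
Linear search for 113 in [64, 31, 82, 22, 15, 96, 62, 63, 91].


i=0: 64!=113
i=1: 31!=113
i=2: 82!=113
i=3: 22!=113
i=4: 15!=113
i=5: 96!=113
i=6: 62!=113
i=7: 63!=113
i=8: 91!=113

Not found, 9 comps


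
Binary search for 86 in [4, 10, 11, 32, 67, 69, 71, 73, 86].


Step 1: lo=0, hi=8, mid=4, val=67
Step 2: lo=5, hi=8, mid=6, val=71
Step 3: lo=7, hi=8, mid=7, val=73
Step 4: lo=8, hi=8, mid=8, val=86

Found at index 8


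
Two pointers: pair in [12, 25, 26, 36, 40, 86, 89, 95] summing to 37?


lo=0(12)+hi=7(95)=107
lo=0(12)+hi=6(89)=101
lo=0(12)+hi=5(86)=98
lo=0(12)+hi=4(40)=52
lo=0(12)+hi=3(36)=48
lo=0(12)+hi=2(26)=38
lo=0(12)+hi=1(25)=37

Yes: 12+25=37


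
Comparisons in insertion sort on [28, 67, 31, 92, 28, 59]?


Algorithm: insertion sort
Input: [28, 67, 31, 92, 28, 59]
Sorted: [28, 28, 31, 59, 67, 92]

11


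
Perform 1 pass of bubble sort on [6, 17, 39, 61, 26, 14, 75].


Initial: [6, 17, 39, 61, 26, 14, 75]
Pass 1: [6, 17, 39, 26, 14, 61, 75] (2 swaps)

After 1 pass: [6, 17, 39, 26, 14, 61, 75]


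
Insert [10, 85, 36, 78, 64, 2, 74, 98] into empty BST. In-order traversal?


Insert 10: root
Insert 85: R from 10
Insert 36: R from 10 -> L from 85
Insert 78: R from 10 -> L from 85 -> R from 36
Insert 64: R from 10 -> L from 85 -> R from 36 -> L from 78
Insert 2: L from 10
Insert 74: R from 10 -> L from 85 -> R from 36 -> L from 78 -> R from 64
Insert 98: R from 10 -> R from 85

In-order: [2, 10, 36, 64, 74, 78, 85, 98]


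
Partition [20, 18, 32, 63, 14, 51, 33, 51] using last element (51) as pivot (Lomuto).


Pivot: 51
  20 <= 51: advance i (no swap)
  18 <= 51: advance i (no swap)
  32 <= 51: advance i (no swap)
  14 <= 51: swap -> [20, 18, 32, 14, 63, 51, 33, 51]
  51 <= 51: swap -> [20, 18, 32, 14, 51, 63, 33, 51]
  33 <= 51: swap -> [20, 18, 32, 14, 51, 33, 63, 51]
Place pivot at 6: [20, 18, 32, 14, 51, 33, 51, 63]

Partitioned: [20, 18, 32, 14, 51, 33, 51, 63]


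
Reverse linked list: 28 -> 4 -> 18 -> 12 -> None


Step 1: curr=28, set curr.next=prev(None) | reversed so far: 28
Step 2: curr=4, set curr.next=prev(28) | reversed so far: 4 -> 28
Step 3: curr=18, set curr.next=prev(4) | reversed so far: 18 -> 4 -> 28
Step 4: curr=12, set curr.next=prev(18) | reversed so far: 12 -> 18 -> 4 -> 28

12 -> 18 -> 4 -> 28 -> None


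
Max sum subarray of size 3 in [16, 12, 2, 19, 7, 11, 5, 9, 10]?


[0:3]: 30
[1:4]: 33
[2:5]: 28
[3:6]: 37
[4:7]: 23
[5:8]: 25
[6:9]: 24

Max: 37 at [3:6]


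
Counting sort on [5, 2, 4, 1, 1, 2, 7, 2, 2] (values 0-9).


Input: [5, 2, 4, 1, 1, 2, 7, 2, 2]
Counts: [0, 2, 4, 0, 1, 1, 0, 1, 0, 0]

Sorted: [1, 1, 2, 2, 2, 2, 4, 5, 7]


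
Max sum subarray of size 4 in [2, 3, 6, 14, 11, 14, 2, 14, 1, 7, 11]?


[0:4]: 25
[1:5]: 34
[2:6]: 45
[3:7]: 41
[4:8]: 41
[5:9]: 31
[6:10]: 24
[7:11]: 33

Max: 45 at [2:6]


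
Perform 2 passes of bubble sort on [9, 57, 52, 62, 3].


Initial: [9, 57, 52, 62, 3]
Pass 1: [9, 52, 57, 3, 62] (2 swaps)
Pass 2: [9, 52, 3, 57, 62] (1 swaps)

After 2 passes: [9, 52, 3, 57, 62]


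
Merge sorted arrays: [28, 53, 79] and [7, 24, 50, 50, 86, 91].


Take 7 from B
Take 24 from B
Take 28 from A
Take 50 from B
Take 50 from B
Take 53 from A
Take 79 from A

Merged: [7, 24, 28, 50, 50, 53, 79, 86, 91]


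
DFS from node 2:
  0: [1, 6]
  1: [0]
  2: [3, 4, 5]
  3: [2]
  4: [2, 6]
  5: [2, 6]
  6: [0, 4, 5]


Visit 2, push [5, 4, 3]
Visit 3, push []
Visit 4, push [6]
Visit 6, push [5, 0]
Visit 0, push [1]
Visit 1, push []
Visit 5, push []

DFS order: [2, 3, 4, 6, 0, 1, 5]


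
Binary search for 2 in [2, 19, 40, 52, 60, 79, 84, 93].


Step 1: lo=0, hi=7, mid=3, val=52
Step 2: lo=0, hi=2, mid=1, val=19
Step 3: lo=0, hi=0, mid=0, val=2

Found at index 0


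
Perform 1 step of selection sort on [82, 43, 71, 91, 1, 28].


Initial: [82, 43, 71, 91, 1, 28]
Step 1: min=1 at 4
  Swap: [1, 43, 71, 91, 82, 28]

After 1 step: [1, 43, 71, 91, 82, 28]


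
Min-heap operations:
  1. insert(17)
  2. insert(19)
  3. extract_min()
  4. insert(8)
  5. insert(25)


insert(17) -> [17]
insert(19) -> [17, 19]
extract_min()->17, [19]
insert(8) -> [8, 19]
insert(25) -> [8, 19, 25]

Final heap: [8, 19, 25]


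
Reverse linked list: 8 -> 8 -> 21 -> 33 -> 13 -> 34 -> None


Step 1: curr=8, set curr.next=prev(None) | reversed so far: 8
Step 2: curr=8, set curr.next=prev(8) | reversed so far: 8 -> 8
Step 3: curr=21, set curr.next=prev(8) | reversed so far: 21 -> 8 -> 8
Step 4: curr=33, set curr.next=prev(21) | reversed so far: 33 -> 21 -> 8 -> 8
Step 5: curr=13, set curr.next=prev(33) | reversed so far: 13 -> 33 -> 21 -> 8 -> 8
Step 6: curr=34, set curr.next=prev(13) | reversed so far: 34 -> 13 -> 33 -> 21 -> 8 -> 8

34 -> 13 -> 33 -> 21 -> 8 -> 8 -> None


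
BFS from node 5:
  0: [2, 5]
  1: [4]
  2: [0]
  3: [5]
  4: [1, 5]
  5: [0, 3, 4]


Visit 5, enqueue [0, 3, 4]
Visit 0, enqueue [2]
Visit 3, enqueue []
Visit 4, enqueue [1]
Visit 2, enqueue []
Visit 1, enqueue []

BFS order: [5, 0, 3, 4, 2, 1]


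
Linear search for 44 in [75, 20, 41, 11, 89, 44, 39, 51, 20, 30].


i=0: 75!=44
i=1: 20!=44
i=2: 41!=44
i=3: 11!=44
i=4: 89!=44
i=5: 44==44 found!

Found at 5, 6 comps


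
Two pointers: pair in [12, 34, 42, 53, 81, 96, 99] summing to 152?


lo=0(12)+hi=6(99)=111
lo=1(34)+hi=6(99)=133
lo=2(42)+hi=6(99)=141
lo=3(53)+hi=6(99)=152

Yes: 53+99=152


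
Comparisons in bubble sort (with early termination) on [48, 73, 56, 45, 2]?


Algorithm: bubble sort (with early termination)
Input: [48, 73, 56, 45, 2]
Sorted: [2, 45, 48, 56, 73]

10


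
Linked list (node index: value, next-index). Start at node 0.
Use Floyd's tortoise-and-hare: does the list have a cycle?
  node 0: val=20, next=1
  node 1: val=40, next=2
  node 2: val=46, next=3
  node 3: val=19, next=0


Floyd's tortoise (slow, +1) and hare (fast, +2):
  init: slow=0, fast=0
  step 1: slow=1, fast=2
  step 2: slow=2, fast=0
  step 3: slow=3, fast=2
  step 4: slow=0, fast=0
  slow == fast at node 0: cycle detected

Cycle: yes


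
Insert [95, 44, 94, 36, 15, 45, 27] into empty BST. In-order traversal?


Insert 95: root
Insert 44: L from 95
Insert 94: L from 95 -> R from 44
Insert 36: L from 95 -> L from 44
Insert 15: L from 95 -> L from 44 -> L from 36
Insert 45: L from 95 -> R from 44 -> L from 94
Insert 27: L from 95 -> L from 44 -> L from 36 -> R from 15

In-order: [15, 27, 36, 44, 45, 94, 95]


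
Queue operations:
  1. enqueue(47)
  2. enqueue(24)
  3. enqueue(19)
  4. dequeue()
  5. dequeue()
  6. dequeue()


enqueue(47) -> [47]
enqueue(24) -> [47, 24]
enqueue(19) -> [47, 24, 19]
dequeue()->47, [24, 19]
dequeue()->24, [19]
dequeue()->19, []

Final queue: []


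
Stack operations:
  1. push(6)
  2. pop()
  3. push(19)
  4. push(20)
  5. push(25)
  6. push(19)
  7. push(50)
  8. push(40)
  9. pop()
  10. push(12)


push(6) -> [6]
pop()->6, []
push(19) -> [19]
push(20) -> [19, 20]
push(25) -> [19, 20, 25]
push(19) -> [19, 20, 25, 19]
push(50) -> [19, 20, 25, 19, 50]
push(40) -> [19, 20, 25, 19, 50, 40]
pop()->40, [19, 20, 25, 19, 50]
push(12) -> [19, 20, 25, 19, 50, 12]

Final stack: [19, 20, 25, 19, 50, 12]


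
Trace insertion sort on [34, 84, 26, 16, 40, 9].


Initial: [34, 84, 26, 16, 40, 9]
Insert 84: [34, 84, 26, 16, 40, 9]
Insert 26: [26, 34, 84, 16, 40, 9]
Insert 16: [16, 26, 34, 84, 40, 9]
Insert 40: [16, 26, 34, 40, 84, 9]
Insert 9: [9, 16, 26, 34, 40, 84]

Sorted: [9, 16, 26, 34, 40, 84]


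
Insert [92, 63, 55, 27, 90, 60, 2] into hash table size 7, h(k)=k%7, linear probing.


Insert 92: h=1 -> slot 1
Insert 63: h=0 -> slot 0
Insert 55: h=6 -> slot 6
Insert 27: h=6, 3 probes -> slot 2
Insert 90: h=6, 4 probes -> slot 3
Insert 60: h=4 -> slot 4
Insert 2: h=2, 3 probes -> slot 5

Table: [63, 92, 27, 90, 60, 2, 55]


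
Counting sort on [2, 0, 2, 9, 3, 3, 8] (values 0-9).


Input: [2, 0, 2, 9, 3, 3, 8]
Counts: [1, 0, 2, 2, 0, 0, 0, 0, 1, 1]

Sorted: [0, 2, 2, 3, 3, 8, 9]


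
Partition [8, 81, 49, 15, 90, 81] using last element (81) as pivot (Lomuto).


Pivot: 81
  8 <= 81: advance i (no swap)
  81 <= 81: advance i (no swap)
  49 <= 81: advance i (no swap)
  15 <= 81: advance i (no swap)
Place pivot at 4: [8, 81, 49, 15, 81, 90]

Partitioned: [8, 81, 49, 15, 81, 90]


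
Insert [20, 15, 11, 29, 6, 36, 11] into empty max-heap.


Insert 20: [20]
Insert 15: [20, 15]
Insert 11: [20, 15, 11]
Insert 29: [29, 20, 11, 15]
Insert 6: [29, 20, 11, 15, 6]
Insert 36: [36, 20, 29, 15, 6, 11]
Insert 11: [36, 20, 29, 15, 6, 11, 11]

Final heap: [36, 20, 29, 15, 6, 11, 11]


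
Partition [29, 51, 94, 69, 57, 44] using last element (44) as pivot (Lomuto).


Pivot: 44
  29 <= 44: advance i (no swap)
Place pivot at 1: [29, 44, 94, 69, 57, 51]

Partitioned: [29, 44, 94, 69, 57, 51]


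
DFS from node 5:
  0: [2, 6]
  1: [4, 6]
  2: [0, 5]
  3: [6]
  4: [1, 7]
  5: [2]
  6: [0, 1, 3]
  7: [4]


Visit 5, push [2]
Visit 2, push [0]
Visit 0, push [6]
Visit 6, push [3, 1]
Visit 1, push [4]
Visit 4, push [7]
Visit 7, push []
Visit 3, push []

DFS order: [5, 2, 0, 6, 1, 4, 7, 3]


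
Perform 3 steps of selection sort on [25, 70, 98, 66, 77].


Initial: [25, 70, 98, 66, 77]
Step 1: min=25 at 0
  Swap: [25, 70, 98, 66, 77]
Step 2: min=66 at 3
  Swap: [25, 66, 98, 70, 77]
Step 3: min=70 at 3
  Swap: [25, 66, 70, 98, 77]

After 3 steps: [25, 66, 70, 98, 77]


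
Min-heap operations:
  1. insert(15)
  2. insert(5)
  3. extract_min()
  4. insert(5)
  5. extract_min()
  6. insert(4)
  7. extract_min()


insert(15) -> [15]
insert(5) -> [5, 15]
extract_min()->5, [15]
insert(5) -> [5, 15]
extract_min()->5, [15]
insert(4) -> [4, 15]
extract_min()->4, [15]

Final heap: [15]


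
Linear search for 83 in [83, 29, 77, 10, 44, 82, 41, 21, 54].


i=0: 83==83 found!

Found at 0, 1 comps


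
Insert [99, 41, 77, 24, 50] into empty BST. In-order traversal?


Insert 99: root
Insert 41: L from 99
Insert 77: L from 99 -> R from 41
Insert 24: L from 99 -> L from 41
Insert 50: L from 99 -> R from 41 -> L from 77

In-order: [24, 41, 50, 77, 99]


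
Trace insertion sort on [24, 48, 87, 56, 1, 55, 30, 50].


Initial: [24, 48, 87, 56, 1, 55, 30, 50]
Insert 48: [24, 48, 87, 56, 1, 55, 30, 50]
Insert 87: [24, 48, 87, 56, 1, 55, 30, 50]
Insert 56: [24, 48, 56, 87, 1, 55, 30, 50]
Insert 1: [1, 24, 48, 56, 87, 55, 30, 50]
Insert 55: [1, 24, 48, 55, 56, 87, 30, 50]
Insert 30: [1, 24, 30, 48, 55, 56, 87, 50]
Insert 50: [1, 24, 30, 48, 50, 55, 56, 87]

Sorted: [1, 24, 30, 48, 50, 55, 56, 87]


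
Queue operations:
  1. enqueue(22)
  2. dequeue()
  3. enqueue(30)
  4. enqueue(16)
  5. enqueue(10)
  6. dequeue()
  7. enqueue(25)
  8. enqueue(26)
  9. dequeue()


enqueue(22) -> [22]
dequeue()->22, []
enqueue(30) -> [30]
enqueue(16) -> [30, 16]
enqueue(10) -> [30, 16, 10]
dequeue()->30, [16, 10]
enqueue(25) -> [16, 10, 25]
enqueue(26) -> [16, 10, 25, 26]
dequeue()->16, [10, 25, 26]

Final queue: [10, 25, 26]


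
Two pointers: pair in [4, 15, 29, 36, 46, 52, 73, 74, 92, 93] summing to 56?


lo=0(4)+hi=9(93)=97
lo=0(4)+hi=8(92)=96
lo=0(4)+hi=7(74)=78
lo=0(4)+hi=6(73)=77
lo=0(4)+hi=5(52)=56

Yes: 4+52=56


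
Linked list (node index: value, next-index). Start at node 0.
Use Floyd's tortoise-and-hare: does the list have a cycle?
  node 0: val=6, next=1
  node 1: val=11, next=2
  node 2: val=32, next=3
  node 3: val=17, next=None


Floyd's tortoise (slow, +1) and hare (fast, +2):
  init: slow=0, fast=0
  step 1: slow=1, fast=2
  step 2: fast 2->3->None, no cycle

Cycle: no


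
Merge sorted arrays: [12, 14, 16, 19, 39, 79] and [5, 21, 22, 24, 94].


Take 5 from B
Take 12 from A
Take 14 from A
Take 16 from A
Take 19 from A
Take 21 from B
Take 22 from B
Take 24 from B
Take 39 from A
Take 79 from A

Merged: [5, 12, 14, 16, 19, 21, 22, 24, 39, 79, 94]


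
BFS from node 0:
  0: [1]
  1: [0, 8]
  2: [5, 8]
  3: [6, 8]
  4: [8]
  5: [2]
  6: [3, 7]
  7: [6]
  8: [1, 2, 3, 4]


Visit 0, enqueue [1]
Visit 1, enqueue [8]
Visit 8, enqueue [2, 3, 4]
Visit 2, enqueue [5]
Visit 3, enqueue [6]
Visit 4, enqueue []
Visit 5, enqueue []
Visit 6, enqueue [7]
Visit 7, enqueue []

BFS order: [0, 1, 8, 2, 3, 4, 5, 6, 7]


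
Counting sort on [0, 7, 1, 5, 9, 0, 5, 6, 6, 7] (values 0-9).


Input: [0, 7, 1, 5, 9, 0, 5, 6, 6, 7]
Counts: [2, 1, 0, 0, 0, 2, 2, 2, 0, 1]

Sorted: [0, 0, 1, 5, 5, 6, 6, 7, 7, 9]


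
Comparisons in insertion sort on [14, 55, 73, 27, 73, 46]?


Algorithm: insertion sort
Input: [14, 55, 73, 27, 73, 46]
Sorted: [14, 27, 46, 55, 73, 73]

10


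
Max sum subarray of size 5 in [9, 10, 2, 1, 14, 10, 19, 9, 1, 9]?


[0:5]: 36
[1:6]: 37
[2:7]: 46
[3:8]: 53
[4:9]: 53
[5:10]: 48

Max: 53 at [3:8]


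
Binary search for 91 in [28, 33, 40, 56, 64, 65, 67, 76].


Step 1: lo=0, hi=7, mid=3, val=56
Step 2: lo=4, hi=7, mid=5, val=65
Step 3: lo=6, hi=7, mid=6, val=67
Step 4: lo=7, hi=7, mid=7, val=76

Not found


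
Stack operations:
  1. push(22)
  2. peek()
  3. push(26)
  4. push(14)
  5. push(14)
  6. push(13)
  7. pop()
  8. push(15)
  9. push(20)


push(22) -> [22]
peek()->22
push(26) -> [22, 26]
push(14) -> [22, 26, 14]
push(14) -> [22, 26, 14, 14]
push(13) -> [22, 26, 14, 14, 13]
pop()->13, [22, 26, 14, 14]
push(15) -> [22, 26, 14, 14, 15]
push(20) -> [22, 26, 14, 14, 15, 20]

Final stack: [22, 26, 14, 14, 15, 20]


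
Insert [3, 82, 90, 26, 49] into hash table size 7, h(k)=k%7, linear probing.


Insert 3: h=3 -> slot 3
Insert 82: h=5 -> slot 5
Insert 90: h=6 -> slot 6
Insert 26: h=5, 2 probes -> slot 0
Insert 49: h=0, 1 probes -> slot 1

Table: [26, 49, None, 3, None, 82, 90]


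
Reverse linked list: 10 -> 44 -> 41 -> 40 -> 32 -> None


Step 1: curr=10, set curr.next=prev(None) | reversed so far: 10
Step 2: curr=44, set curr.next=prev(10) | reversed so far: 44 -> 10
Step 3: curr=41, set curr.next=prev(44) | reversed so far: 41 -> 44 -> 10
Step 4: curr=40, set curr.next=prev(41) | reversed so far: 40 -> 41 -> 44 -> 10
Step 5: curr=32, set curr.next=prev(40) | reversed so far: 32 -> 40 -> 41 -> 44 -> 10

32 -> 40 -> 41 -> 44 -> 10 -> None


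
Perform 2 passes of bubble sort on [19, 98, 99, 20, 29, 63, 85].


Initial: [19, 98, 99, 20, 29, 63, 85]
Pass 1: [19, 98, 20, 29, 63, 85, 99] (4 swaps)
Pass 2: [19, 20, 29, 63, 85, 98, 99] (4 swaps)

After 2 passes: [19, 20, 29, 63, 85, 98, 99]


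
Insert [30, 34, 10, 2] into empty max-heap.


Insert 30: [30]
Insert 34: [34, 30]
Insert 10: [34, 30, 10]
Insert 2: [34, 30, 10, 2]

Final heap: [34, 30, 10, 2]


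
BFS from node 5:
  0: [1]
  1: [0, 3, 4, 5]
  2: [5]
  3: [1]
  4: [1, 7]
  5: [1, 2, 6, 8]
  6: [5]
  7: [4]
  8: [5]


Visit 5, enqueue [1, 2, 6, 8]
Visit 1, enqueue [0, 3, 4]
Visit 2, enqueue []
Visit 6, enqueue []
Visit 8, enqueue []
Visit 0, enqueue []
Visit 3, enqueue []
Visit 4, enqueue [7]
Visit 7, enqueue []

BFS order: [5, 1, 2, 6, 8, 0, 3, 4, 7]


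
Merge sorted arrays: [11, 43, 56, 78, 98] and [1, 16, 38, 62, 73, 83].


Take 1 from B
Take 11 from A
Take 16 from B
Take 38 from B
Take 43 from A
Take 56 from A
Take 62 from B
Take 73 from B
Take 78 from A
Take 83 from B

Merged: [1, 11, 16, 38, 43, 56, 62, 73, 78, 83, 98]


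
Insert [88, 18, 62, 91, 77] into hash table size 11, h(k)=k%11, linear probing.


Insert 88: h=0 -> slot 0
Insert 18: h=7 -> slot 7
Insert 62: h=7, 1 probes -> slot 8
Insert 91: h=3 -> slot 3
Insert 77: h=0, 1 probes -> slot 1

Table: [88, 77, None, 91, None, None, None, 18, 62, None, None]


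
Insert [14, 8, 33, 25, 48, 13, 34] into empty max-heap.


Insert 14: [14]
Insert 8: [14, 8]
Insert 33: [33, 8, 14]
Insert 25: [33, 25, 14, 8]
Insert 48: [48, 33, 14, 8, 25]
Insert 13: [48, 33, 14, 8, 25, 13]
Insert 34: [48, 33, 34, 8, 25, 13, 14]

Final heap: [48, 33, 34, 8, 25, 13, 14]


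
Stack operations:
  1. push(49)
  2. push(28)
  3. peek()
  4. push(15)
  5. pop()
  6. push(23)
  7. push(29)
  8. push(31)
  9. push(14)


push(49) -> [49]
push(28) -> [49, 28]
peek()->28
push(15) -> [49, 28, 15]
pop()->15, [49, 28]
push(23) -> [49, 28, 23]
push(29) -> [49, 28, 23, 29]
push(31) -> [49, 28, 23, 29, 31]
push(14) -> [49, 28, 23, 29, 31, 14]

Final stack: [49, 28, 23, 29, 31, 14]


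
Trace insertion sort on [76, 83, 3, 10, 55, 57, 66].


Initial: [76, 83, 3, 10, 55, 57, 66]
Insert 83: [76, 83, 3, 10, 55, 57, 66]
Insert 3: [3, 76, 83, 10, 55, 57, 66]
Insert 10: [3, 10, 76, 83, 55, 57, 66]
Insert 55: [3, 10, 55, 76, 83, 57, 66]
Insert 57: [3, 10, 55, 57, 76, 83, 66]
Insert 66: [3, 10, 55, 57, 66, 76, 83]

Sorted: [3, 10, 55, 57, 66, 76, 83]


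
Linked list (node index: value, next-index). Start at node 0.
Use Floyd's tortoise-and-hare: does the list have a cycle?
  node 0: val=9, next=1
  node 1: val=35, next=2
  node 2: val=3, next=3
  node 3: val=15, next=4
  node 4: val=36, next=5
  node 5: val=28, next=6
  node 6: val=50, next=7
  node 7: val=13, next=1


Floyd's tortoise (slow, +1) and hare (fast, +2):
  init: slow=0, fast=0
  step 1: slow=1, fast=2
  step 2: slow=2, fast=4
  step 3: slow=3, fast=6
  step 4: slow=4, fast=1
  step 5: slow=5, fast=3
  step 6: slow=6, fast=5
  step 7: slow=7, fast=7
  slow == fast at node 7: cycle detected

Cycle: yes


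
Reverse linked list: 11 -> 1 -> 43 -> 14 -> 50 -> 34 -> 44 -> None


Step 1: curr=11, set curr.next=prev(None) | reversed so far: 11
Step 2: curr=1, set curr.next=prev(11) | reversed so far: 1 -> 11
Step 3: curr=43, set curr.next=prev(1) | reversed so far: 43 -> 1 -> 11
Step 4: curr=14, set curr.next=prev(43) | reversed so far: 14 -> 43 -> 1 -> 11
Step 5: curr=50, set curr.next=prev(14) | reversed so far: 50 -> 14 -> 43 -> 1 -> 11
Step 6: curr=34, set curr.next=prev(50) | reversed so far: 34 -> 50 -> 14 -> 43 -> 1 -> 11
Step 7: curr=44, set curr.next=prev(34) | reversed so far: 44 -> 34 -> 50 -> 14 -> 43 -> 1 -> 11

44 -> 34 -> 50 -> 14 -> 43 -> 1 -> 11 -> None


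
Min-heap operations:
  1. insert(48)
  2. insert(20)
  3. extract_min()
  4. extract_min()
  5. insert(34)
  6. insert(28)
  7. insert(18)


insert(48) -> [48]
insert(20) -> [20, 48]
extract_min()->20, [48]
extract_min()->48, []
insert(34) -> [34]
insert(28) -> [28, 34]
insert(18) -> [18, 34, 28]

Final heap: [18, 34, 28]


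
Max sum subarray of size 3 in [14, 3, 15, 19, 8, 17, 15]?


[0:3]: 32
[1:4]: 37
[2:5]: 42
[3:6]: 44
[4:7]: 40

Max: 44 at [3:6]


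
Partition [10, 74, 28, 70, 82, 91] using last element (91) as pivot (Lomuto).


Pivot: 91
  10 <= 91: advance i (no swap)
  74 <= 91: advance i (no swap)
  28 <= 91: advance i (no swap)
  70 <= 91: advance i (no swap)
  82 <= 91: advance i (no swap)
Place pivot at 5: [10, 74, 28, 70, 82, 91]

Partitioned: [10, 74, 28, 70, 82, 91]


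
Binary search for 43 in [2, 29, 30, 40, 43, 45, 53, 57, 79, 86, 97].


Step 1: lo=0, hi=10, mid=5, val=45
Step 2: lo=0, hi=4, mid=2, val=30
Step 3: lo=3, hi=4, mid=3, val=40
Step 4: lo=4, hi=4, mid=4, val=43

Found at index 4


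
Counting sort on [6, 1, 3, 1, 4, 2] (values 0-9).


Input: [6, 1, 3, 1, 4, 2]
Counts: [0, 2, 1, 1, 1, 0, 1, 0, 0, 0]

Sorted: [1, 1, 2, 3, 4, 6]


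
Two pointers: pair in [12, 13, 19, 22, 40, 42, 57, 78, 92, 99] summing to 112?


lo=0(12)+hi=9(99)=111
lo=1(13)+hi=9(99)=112

Yes: 13+99=112


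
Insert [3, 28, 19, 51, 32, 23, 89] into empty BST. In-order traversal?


Insert 3: root
Insert 28: R from 3
Insert 19: R from 3 -> L from 28
Insert 51: R from 3 -> R from 28
Insert 32: R from 3 -> R from 28 -> L from 51
Insert 23: R from 3 -> L from 28 -> R from 19
Insert 89: R from 3 -> R from 28 -> R from 51

In-order: [3, 19, 23, 28, 32, 51, 89]


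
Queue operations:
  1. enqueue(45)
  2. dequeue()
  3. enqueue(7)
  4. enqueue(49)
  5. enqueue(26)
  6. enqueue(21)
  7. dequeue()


enqueue(45) -> [45]
dequeue()->45, []
enqueue(7) -> [7]
enqueue(49) -> [7, 49]
enqueue(26) -> [7, 49, 26]
enqueue(21) -> [7, 49, 26, 21]
dequeue()->7, [49, 26, 21]

Final queue: [49, 26, 21]


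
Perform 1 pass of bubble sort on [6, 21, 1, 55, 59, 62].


Initial: [6, 21, 1, 55, 59, 62]
Pass 1: [6, 1, 21, 55, 59, 62] (1 swaps)

After 1 pass: [6, 1, 21, 55, 59, 62]


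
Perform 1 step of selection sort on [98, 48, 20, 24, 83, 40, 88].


Initial: [98, 48, 20, 24, 83, 40, 88]
Step 1: min=20 at 2
  Swap: [20, 48, 98, 24, 83, 40, 88]

After 1 step: [20, 48, 98, 24, 83, 40, 88]


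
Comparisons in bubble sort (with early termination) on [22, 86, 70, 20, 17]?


Algorithm: bubble sort (with early termination)
Input: [22, 86, 70, 20, 17]
Sorted: [17, 20, 22, 70, 86]

10


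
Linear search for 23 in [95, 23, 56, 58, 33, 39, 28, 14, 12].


i=0: 95!=23
i=1: 23==23 found!

Found at 1, 2 comps


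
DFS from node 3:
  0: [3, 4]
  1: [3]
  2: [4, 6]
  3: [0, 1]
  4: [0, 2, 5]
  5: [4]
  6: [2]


Visit 3, push [1, 0]
Visit 0, push [4]
Visit 4, push [5, 2]
Visit 2, push [6]
Visit 6, push []
Visit 5, push []
Visit 1, push []

DFS order: [3, 0, 4, 2, 6, 5, 1]


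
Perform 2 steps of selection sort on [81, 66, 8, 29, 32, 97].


Initial: [81, 66, 8, 29, 32, 97]
Step 1: min=8 at 2
  Swap: [8, 66, 81, 29, 32, 97]
Step 2: min=29 at 3
  Swap: [8, 29, 81, 66, 32, 97]

After 2 steps: [8, 29, 81, 66, 32, 97]


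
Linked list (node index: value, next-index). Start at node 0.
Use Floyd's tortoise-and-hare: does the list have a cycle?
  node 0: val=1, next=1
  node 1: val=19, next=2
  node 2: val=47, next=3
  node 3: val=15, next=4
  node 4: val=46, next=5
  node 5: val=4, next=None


Floyd's tortoise (slow, +1) and hare (fast, +2):
  init: slow=0, fast=0
  step 1: slow=1, fast=2
  step 2: slow=2, fast=4
  step 3: fast 4->5->None, no cycle

Cycle: no


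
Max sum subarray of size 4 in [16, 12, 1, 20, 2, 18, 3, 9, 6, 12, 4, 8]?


[0:4]: 49
[1:5]: 35
[2:6]: 41
[3:7]: 43
[4:8]: 32
[5:9]: 36
[6:10]: 30
[7:11]: 31
[8:12]: 30

Max: 49 at [0:4]


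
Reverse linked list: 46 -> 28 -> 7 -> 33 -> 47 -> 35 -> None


Step 1: curr=46, set curr.next=prev(None) | reversed so far: 46
Step 2: curr=28, set curr.next=prev(46) | reversed so far: 28 -> 46
Step 3: curr=7, set curr.next=prev(28) | reversed so far: 7 -> 28 -> 46
Step 4: curr=33, set curr.next=prev(7) | reversed so far: 33 -> 7 -> 28 -> 46
Step 5: curr=47, set curr.next=prev(33) | reversed so far: 47 -> 33 -> 7 -> 28 -> 46
Step 6: curr=35, set curr.next=prev(47) | reversed so far: 35 -> 47 -> 33 -> 7 -> 28 -> 46

35 -> 47 -> 33 -> 7 -> 28 -> 46 -> None


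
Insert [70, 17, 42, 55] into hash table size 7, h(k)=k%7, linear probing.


Insert 70: h=0 -> slot 0
Insert 17: h=3 -> slot 3
Insert 42: h=0, 1 probes -> slot 1
Insert 55: h=6 -> slot 6

Table: [70, 42, None, 17, None, None, 55]


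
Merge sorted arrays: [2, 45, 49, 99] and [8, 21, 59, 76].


Take 2 from A
Take 8 from B
Take 21 from B
Take 45 from A
Take 49 from A
Take 59 from B
Take 76 from B

Merged: [2, 8, 21, 45, 49, 59, 76, 99]


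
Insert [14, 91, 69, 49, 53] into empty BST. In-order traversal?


Insert 14: root
Insert 91: R from 14
Insert 69: R from 14 -> L from 91
Insert 49: R from 14 -> L from 91 -> L from 69
Insert 53: R from 14 -> L from 91 -> L from 69 -> R from 49

In-order: [14, 49, 53, 69, 91]


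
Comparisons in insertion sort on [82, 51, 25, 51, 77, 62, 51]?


Algorithm: insertion sort
Input: [82, 51, 25, 51, 77, 62, 51]
Sorted: [25, 51, 51, 51, 62, 77, 82]

14


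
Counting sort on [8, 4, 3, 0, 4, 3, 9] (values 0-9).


Input: [8, 4, 3, 0, 4, 3, 9]
Counts: [1, 0, 0, 2, 2, 0, 0, 0, 1, 1]

Sorted: [0, 3, 3, 4, 4, 8, 9]


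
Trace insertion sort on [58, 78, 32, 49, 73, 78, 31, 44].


Initial: [58, 78, 32, 49, 73, 78, 31, 44]
Insert 78: [58, 78, 32, 49, 73, 78, 31, 44]
Insert 32: [32, 58, 78, 49, 73, 78, 31, 44]
Insert 49: [32, 49, 58, 78, 73, 78, 31, 44]
Insert 73: [32, 49, 58, 73, 78, 78, 31, 44]
Insert 78: [32, 49, 58, 73, 78, 78, 31, 44]
Insert 31: [31, 32, 49, 58, 73, 78, 78, 44]
Insert 44: [31, 32, 44, 49, 58, 73, 78, 78]

Sorted: [31, 32, 44, 49, 58, 73, 78, 78]


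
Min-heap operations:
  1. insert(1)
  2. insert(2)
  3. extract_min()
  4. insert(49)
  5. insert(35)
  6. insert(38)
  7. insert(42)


insert(1) -> [1]
insert(2) -> [1, 2]
extract_min()->1, [2]
insert(49) -> [2, 49]
insert(35) -> [2, 49, 35]
insert(38) -> [2, 38, 35, 49]
insert(42) -> [2, 38, 35, 49, 42]

Final heap: [2, 38, 35, 49, 42]


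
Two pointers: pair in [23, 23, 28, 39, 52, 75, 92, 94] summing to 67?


lo=0(23)+hi=7(94)=117
lo=0(23)+hi=6(92)=115
lo=0(23)+hi=5(75)=98
lo=0(23)+hi=4(52)=75
lo=0(23)+hi=3(39)=62
lo=1(23)+hi=3(39)=62
lo=2(28)+hi=3(39)=67

Yes: 28+39=67


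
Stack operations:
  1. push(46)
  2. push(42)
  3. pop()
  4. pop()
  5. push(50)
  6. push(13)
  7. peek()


push(46) -> [46]
push(42) -> [46, 42]
pop()->42, [46]
pop()->46, []
push(50) -> [50]
push(13) -> [50, 13]
peek()->13

Final stack: [50, 13]


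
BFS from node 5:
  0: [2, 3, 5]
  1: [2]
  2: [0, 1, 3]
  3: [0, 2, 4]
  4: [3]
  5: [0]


Visit 5, enqueue [0]
Visit 0, enqueue [2, 3]
Visit 2, enqueue [1]
Visit 3, enqueue [4]
Visit 1, enqueue []
Visit 4, enqueue []

BFS order: [5, 0, 2, 3, 1, 4]


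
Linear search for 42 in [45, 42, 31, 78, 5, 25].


i=0: 45!=42
i=1: 42==42 found!

Found at 1, 2 comps


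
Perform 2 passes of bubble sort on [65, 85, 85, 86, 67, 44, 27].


Initial: [65, 85, 85, 86, 67, 44, 27]
Pass 1: [65, 85, 85, 67, 44, 27, 86] (3 swaps)
Pass 2: [65, 85, 67, 44, 27, 85, 86] (3 swaps)

After 2 passes: [65, 85, 67, 44, 27, 85, 86]


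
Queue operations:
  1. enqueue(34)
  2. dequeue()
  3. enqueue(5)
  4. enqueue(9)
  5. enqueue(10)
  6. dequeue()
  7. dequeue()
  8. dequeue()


enqueue(34) -> [34]
dequeue()->34, []
enqueue(5) -> [5]
enqueue(9) -> [5, 9]
enqueue(10) -> [5, 9, 10]
dequeue()->5, [9, 10]
dequeue()->9, [10]
dequeue()->10, []

Final queue: []


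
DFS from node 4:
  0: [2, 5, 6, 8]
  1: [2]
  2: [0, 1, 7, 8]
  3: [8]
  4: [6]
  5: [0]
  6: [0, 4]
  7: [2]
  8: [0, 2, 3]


Visit 4, push [6]
Visit 6, push [0]
Visit 0, push [8, 5, 2]
Visit 2, push [8, 7, 1]
Visit 1, push []
Visit 7, push []
Visit 8, push [3]
Visit 3, push []
Visit 5, push []

DFS order: [4, 6, 0, 2, 1, 7, 8, 3, 5]


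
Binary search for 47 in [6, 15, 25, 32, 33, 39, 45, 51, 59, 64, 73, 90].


Step 1: lo=0, hi=11, mid=5, val=39
Step 2: lo=6, hi=11, mid=8, val=59
Step 3: lo=6, hi=7, mid=6, val=45
Step 4: lo=7, hi=7, mid=7, val=51

Not found


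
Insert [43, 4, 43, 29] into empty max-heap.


Insert 43: [43]
Insert 4: [43, 4]
Insert 43: [43, 4, 43]
Insert 29: [43, 29, 43, 4]

Final heap: [43, 29, 43, 4]


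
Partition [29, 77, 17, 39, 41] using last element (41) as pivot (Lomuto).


Pivot: 41
  29 <= 41: advance i (no swap)
  17 <= 41: swap -> [29, 17, 77, 39, 41]
  39 <= 41: swap -> [29, 17, 39, 77, 41]
Place pivot at 3: [29, 17, 39, 41, 77]

Partitioned: [29, 17, 39, 41, 77]


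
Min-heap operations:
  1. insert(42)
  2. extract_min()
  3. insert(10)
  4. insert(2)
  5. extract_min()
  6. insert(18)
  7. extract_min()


insert(42) -> [42]
extract_min()->42, []
insert(10) -> [10]
insert(2) -> [2, 10]
extract_min()->2, [10]
insert(18) -> [10, 18]
extract_min()->10, [18]

Final heap: [18]


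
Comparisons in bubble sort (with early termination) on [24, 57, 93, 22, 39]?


Algorithm: bubble sort (with early termination)
Input: [24, 57, 93, 22, 39]
Sorted: [22, 24, 39, 57, 93]

10


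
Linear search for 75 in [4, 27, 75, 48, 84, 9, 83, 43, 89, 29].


i=0: 4!=75
i=1: 27!=75
i=2: 75==75 found!

Found at 2, 3 comps


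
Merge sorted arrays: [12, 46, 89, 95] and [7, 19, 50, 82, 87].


Take 7 from B
Take 12 from A
Take 19 from B
Take 46 from A
Take 50 from B
Take 82 from B
Take 87 from B

Merged: [7, 12, 19, 46, 50, 82, 87, 89, 95]


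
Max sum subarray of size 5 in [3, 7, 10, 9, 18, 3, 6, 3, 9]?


[0:5]: 47
[1:6]: 47
[2:7]: 46
[3:8]: 39
[4:9]: 39

Max: 47 at [0:5]


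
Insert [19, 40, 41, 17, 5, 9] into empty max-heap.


Insert 19: [19]
Insert 40: [40, 19]
Insert 41: [41, 19, 40]
Insert 17: [41, 19, 40, 17]
Insert 5: [41, 19, 40, 17, 5]
Insert 9: [41, 19, 40, 17, 5, 9]

Final heap: [41, 19, 40, 17, 5, 9]


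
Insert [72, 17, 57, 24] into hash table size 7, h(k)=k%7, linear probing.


Insert 72: h=2 -> slot 2
Insert 17: h=3 -> slot 3
Insert 57: h=1 -> slot 1
Insert 24: h=3, 1 probes -> slot 4

Table: [None, 57, 72, 17, 24, None, None]


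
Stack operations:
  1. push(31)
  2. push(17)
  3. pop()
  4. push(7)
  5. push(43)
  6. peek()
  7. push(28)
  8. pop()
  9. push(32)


push(31) -> [31]
push(17) -> [31, 17]
pop()->17, [31]
push(7) -> [31, 7]
push(43) -> [31, 7, 43]
peek()->43
push(28) -> [31, 7, 43, 28]
pop()->28, [31, 7, 43]
push(32) -> [31, 7, 43, 32]

Final stack: [31, 7, 43, 32]
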